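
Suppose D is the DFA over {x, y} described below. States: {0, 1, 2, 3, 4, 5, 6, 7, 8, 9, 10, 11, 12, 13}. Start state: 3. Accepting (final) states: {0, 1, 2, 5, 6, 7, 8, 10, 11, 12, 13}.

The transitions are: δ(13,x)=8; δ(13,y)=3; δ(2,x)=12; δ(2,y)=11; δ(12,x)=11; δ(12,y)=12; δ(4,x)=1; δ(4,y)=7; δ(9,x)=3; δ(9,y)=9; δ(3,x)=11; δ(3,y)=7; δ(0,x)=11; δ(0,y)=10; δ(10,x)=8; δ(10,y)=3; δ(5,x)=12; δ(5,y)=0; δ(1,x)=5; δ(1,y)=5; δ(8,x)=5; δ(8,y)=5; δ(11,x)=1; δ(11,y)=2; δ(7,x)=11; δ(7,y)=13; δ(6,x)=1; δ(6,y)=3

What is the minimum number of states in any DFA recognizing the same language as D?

States {4,6,9} cannot be reached from the start state, so discard them.
Start with accepting vs non-accepting: {0,1,2,5,7,8,10,11,12,13} | {3}.
Split {0,1,2,5,7,8,10,11,12,13} by δ(·,y) → {0,1,2,5,7,8,11,12} and {10,13}.
Split {0,1,2,5,7,8,11,12} by δ(·,y) → {1,2,5,8,11,12} and {0,7}.
Refine {1,2,5,8,11,12} on symbol y: members go to different blocks, giving {1,2,8,11,12} and {5}.
Refine {1,2,8,11,12} on symbol x: members go to different blocks, giving {2,11,12} and {1,8}.
Refine {2,11,12} on symbol x: members go to different blocks, giving {2,12} and {11}.
Split {2,12} by δ(·,x) → {2} and {12}.
Stable partition: {2} | {3} | {10,13} | {0,7} | {5} | {1,8} | {11} | {12} — 8 equivalence classes.

8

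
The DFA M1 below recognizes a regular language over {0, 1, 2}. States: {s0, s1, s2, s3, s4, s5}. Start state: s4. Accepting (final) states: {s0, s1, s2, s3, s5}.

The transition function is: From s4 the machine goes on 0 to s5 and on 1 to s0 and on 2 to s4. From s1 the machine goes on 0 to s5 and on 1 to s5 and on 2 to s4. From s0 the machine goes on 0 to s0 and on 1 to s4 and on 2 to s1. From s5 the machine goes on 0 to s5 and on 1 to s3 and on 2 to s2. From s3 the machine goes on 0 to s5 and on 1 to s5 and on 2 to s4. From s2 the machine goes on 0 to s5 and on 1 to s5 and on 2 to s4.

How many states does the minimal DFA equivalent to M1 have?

4

All states are reachable from the start state.
Initial partition by acceptance: {s0,s1,s2,s3,s5} | {s4}.
Split {s0,s1,s2,s3,s5} by δ(·,1) → {s1,s2,s3,s5} and {s0}.
Refine {s1,s2,s3,s5} on symbol 2: members go to different blocks, giving {s1,s2,s3} and {s5}.
No further refinement is possible. Final partition (4 blocks): {s1,s2,s3} | {s4} | {s0} | {s5}.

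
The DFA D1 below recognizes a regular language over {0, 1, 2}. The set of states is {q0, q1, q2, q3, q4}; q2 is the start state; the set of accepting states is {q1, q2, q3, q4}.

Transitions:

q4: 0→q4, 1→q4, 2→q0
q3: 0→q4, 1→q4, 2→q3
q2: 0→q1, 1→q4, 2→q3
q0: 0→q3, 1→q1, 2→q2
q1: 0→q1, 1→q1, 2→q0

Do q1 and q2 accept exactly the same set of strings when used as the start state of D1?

Initial partition by acceptance: {q1,q2,q3,q4} | {q0}.
Refine {q1,q2,q3,q4} on symbol 2: members go to different blocks, giving {q1,q4} and {q2,q3}.
The partition is now stable with 3 blocks: {q1,q4} | {q0} | {q2,q3}.
q1 and q2 end up in different blocks, so they are distinguishable. For instance, the string '2' is accepted from only q2.

No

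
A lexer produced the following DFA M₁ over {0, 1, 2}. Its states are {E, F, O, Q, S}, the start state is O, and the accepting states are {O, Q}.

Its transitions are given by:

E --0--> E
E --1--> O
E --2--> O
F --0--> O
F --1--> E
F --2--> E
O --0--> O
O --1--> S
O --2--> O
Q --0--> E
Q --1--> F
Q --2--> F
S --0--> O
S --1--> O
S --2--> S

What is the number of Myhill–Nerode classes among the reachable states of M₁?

Reachable states from the start: {O,S}. Unreachable: {E,F,Q} — drop them.
P0 = {O} | {S}.
Stable partition: {O} | {S} — 2 equivalence classes.

2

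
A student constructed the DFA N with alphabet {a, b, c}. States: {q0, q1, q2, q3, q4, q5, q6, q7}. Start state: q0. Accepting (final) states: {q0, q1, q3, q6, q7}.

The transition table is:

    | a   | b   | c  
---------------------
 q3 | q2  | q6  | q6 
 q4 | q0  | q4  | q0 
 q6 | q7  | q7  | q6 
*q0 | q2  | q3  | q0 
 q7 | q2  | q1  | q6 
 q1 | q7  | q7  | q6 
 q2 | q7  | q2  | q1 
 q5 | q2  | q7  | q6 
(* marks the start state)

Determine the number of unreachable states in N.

BFS from q0 reaches {q0, q1, q2, q3, q6, q7}; the 2 state(s) q4, q5 are never visited.

2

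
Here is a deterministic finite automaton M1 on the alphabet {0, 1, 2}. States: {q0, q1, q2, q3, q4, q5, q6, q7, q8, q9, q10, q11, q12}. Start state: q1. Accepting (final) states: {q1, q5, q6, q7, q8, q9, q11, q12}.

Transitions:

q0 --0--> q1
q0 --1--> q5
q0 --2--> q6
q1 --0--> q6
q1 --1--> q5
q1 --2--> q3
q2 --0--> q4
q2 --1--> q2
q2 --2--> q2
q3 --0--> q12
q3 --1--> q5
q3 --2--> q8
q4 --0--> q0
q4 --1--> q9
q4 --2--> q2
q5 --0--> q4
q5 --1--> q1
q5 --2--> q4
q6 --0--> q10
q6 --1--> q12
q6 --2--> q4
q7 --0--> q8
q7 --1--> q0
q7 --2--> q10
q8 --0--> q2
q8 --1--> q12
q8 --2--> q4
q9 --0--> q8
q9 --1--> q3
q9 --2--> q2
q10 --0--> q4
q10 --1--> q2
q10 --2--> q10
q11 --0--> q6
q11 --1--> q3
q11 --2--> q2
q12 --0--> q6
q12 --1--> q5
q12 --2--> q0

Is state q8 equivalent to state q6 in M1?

Yes

States {q7,q11} cannot be reached from the start state, so discard them.
Start with accepting vs non-accepting: {q1,q5,q6,q8,q9,q12} | {q0,q2,q3,q4,q10}.
Split {q1,q5,q6,q8,q9,q12} by δ(·,0) → {q1,q9,q12} and {q5,q6,q8}.
Split {q1,q9,q12} by δ(·,1) → {q1,q12} and {q9}.
Split {q0,q2,q3,q4,q10} by δ(·,0) → {q2,q4,q10} and {q0,q3}.
On input 0, block {q2,q4,q10} splits into {q2,q10} and {q4}.
Split {q5,q6,q8} by δ(·,0) → {q6,q8} and {q5}.
No further refinement is possible. Final partition (7 blocks): {q1,q12} | {q2,q10} | {q6,q8} | {q9} | {q0,q3} | {q4} | {q5}.
q8 and q6 lie in the same block of the stable partition, so they are equivalent — no string distinguishes them.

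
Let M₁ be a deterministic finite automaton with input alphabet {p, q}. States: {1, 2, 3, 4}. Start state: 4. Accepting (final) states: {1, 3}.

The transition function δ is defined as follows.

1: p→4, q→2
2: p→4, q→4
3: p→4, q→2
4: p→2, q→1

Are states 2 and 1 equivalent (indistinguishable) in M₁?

No

States {3} cannot be reached from the start state, so discard them.
Initial partition by acceptance: {1} | {2,4}.
Split {2,4} by δ(·,q) → {2} and {4}.
The partition is now stable with 3 blocks: {1} | {2} | {4}.
2 and 1 end up in different blocks, so they are distinguishable. For instance, the string 'ε' is accepted from only 1.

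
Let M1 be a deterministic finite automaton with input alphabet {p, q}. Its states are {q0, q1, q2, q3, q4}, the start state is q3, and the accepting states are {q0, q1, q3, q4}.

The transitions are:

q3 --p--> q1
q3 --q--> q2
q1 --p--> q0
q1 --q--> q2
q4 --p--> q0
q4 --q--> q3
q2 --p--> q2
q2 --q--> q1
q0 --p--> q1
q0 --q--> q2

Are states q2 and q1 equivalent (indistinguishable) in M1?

States {q4} cannot be reached from the start state, so discard them.
Start with accepting vs non-accepting: {q0,q1,q3} | {q2}.
The partition is now stable with 2 blocks: {q0,q1,q3} | {q2}.
q2 and q1 end up in different blocks, so they are distinguishable. For instance, the string 'ε' is accepted from only q1.

No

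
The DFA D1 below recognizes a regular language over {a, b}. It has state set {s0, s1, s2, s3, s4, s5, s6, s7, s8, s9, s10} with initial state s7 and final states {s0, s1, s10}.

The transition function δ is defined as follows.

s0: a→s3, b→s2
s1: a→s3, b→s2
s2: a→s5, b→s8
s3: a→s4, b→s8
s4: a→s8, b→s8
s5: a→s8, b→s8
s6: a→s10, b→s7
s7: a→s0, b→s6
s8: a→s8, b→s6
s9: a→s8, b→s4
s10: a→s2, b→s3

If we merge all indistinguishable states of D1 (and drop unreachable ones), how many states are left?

States {s1,s9} cannot be reached from the start state, so discard them.
P0 = {s0,s10} | {s2,s3,s4,s5,s6,s7,s8}.
On input a, block {s2,s3,s4,s5,s6,s7,s8} splits into {s2,s3,s4,s5,s8} and {s6,s7}.
On input b, block {s2,s3,s4,s5,s8} splits into {s2,s3,s4,s5} and {s8}.
Refine {s2,s3,s4,s5} on symbol a: members go to different blocks, giving {s2,s3} and {s4,s5}.
Stable partition: {s0,s10} | {s2,s3} | {s6,s7} | {s8} | {s4,s5} — 5 equivalence classes.

5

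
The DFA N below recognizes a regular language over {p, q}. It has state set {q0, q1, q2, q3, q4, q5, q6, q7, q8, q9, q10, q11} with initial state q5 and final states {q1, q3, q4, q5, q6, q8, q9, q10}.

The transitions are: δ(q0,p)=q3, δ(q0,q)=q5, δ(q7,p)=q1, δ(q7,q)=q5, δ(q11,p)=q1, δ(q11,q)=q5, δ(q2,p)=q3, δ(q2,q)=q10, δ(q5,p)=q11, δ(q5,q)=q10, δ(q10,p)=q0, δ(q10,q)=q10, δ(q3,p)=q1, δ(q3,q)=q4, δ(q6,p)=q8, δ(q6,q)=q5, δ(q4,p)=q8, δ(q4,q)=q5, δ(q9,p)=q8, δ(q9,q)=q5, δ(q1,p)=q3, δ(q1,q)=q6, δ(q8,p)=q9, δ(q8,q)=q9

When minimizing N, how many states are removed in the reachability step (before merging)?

2

BFS from q5 reaches {q0, q1, q3, q4, q5, q6, q8, q9, q10, q11}; the 2 state(s) q2, q7 are never visited.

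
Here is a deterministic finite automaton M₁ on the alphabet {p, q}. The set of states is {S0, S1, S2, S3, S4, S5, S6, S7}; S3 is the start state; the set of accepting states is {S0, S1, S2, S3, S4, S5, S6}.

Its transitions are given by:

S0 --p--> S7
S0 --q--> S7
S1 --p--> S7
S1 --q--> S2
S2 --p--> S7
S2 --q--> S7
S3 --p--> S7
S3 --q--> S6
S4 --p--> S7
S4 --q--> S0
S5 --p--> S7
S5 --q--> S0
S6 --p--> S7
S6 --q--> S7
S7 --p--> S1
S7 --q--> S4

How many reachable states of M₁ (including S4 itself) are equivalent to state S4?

First remove the unreachable states {S5}; 7 states remain.
P0 = {S0,S1,S2,S3,S4,S6} | {S7}.
On input q, block {S0,S1,S2,S3,S4,S6} splits into {S0,S2,S6} and {S1,S3,S4}.
The partition is now stable with 3 blocks: {S0,S2,S6} | {S7} | {S1,S3,S4}.
State S4 belongs to the block {S1,S3,S4}, which has 3 states.

3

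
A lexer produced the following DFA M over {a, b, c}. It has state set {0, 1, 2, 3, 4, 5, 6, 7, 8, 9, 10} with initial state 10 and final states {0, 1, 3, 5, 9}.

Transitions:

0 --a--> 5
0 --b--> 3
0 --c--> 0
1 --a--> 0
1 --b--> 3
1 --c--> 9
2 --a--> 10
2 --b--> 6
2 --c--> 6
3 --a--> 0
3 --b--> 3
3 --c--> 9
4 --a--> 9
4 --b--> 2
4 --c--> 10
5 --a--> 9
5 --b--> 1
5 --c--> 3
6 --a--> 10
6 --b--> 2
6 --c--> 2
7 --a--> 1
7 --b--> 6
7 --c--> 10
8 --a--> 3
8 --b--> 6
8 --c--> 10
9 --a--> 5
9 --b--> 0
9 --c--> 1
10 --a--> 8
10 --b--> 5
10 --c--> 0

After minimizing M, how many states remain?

4

Reachable states from the start: {0,1,2,3,5,6,8,9,10}. Unreachable: {4,7} — drop them.
Start with accepting vs non-accepting: {0,1,3,5,9} | {2,6,8,10}.
On input a, block {2,6,8,10} splits into {2,6,10} and {8}.
Refine {2,6,10} on symbol a: members go to different blocks, giving {2,6} and {10}.
The partition is now stable with 4 blocks: {0,1,3,5,9} | {2,6} | {8} | {10}.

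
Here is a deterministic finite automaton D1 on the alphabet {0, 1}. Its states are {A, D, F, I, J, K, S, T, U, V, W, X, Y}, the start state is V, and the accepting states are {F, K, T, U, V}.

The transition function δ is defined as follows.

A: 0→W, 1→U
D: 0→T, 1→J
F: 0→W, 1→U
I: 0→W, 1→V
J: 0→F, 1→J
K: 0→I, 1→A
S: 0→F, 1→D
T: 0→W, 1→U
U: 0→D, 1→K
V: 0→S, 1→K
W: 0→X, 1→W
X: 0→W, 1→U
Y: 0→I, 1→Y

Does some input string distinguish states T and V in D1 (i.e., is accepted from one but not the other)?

States {Y} cannot be reached from the start state, so discard them.
Start with accepting vs non-accepting: {F,K,T,U,V} | {A,D,I,J,S,W,X}.
On input 1, block {F,K,T,U,V} splits into {F,T,U,V} and {K}.
Refine {F,T,U,V} on symbol 1: members go to different blocks, giving {F,T} and {U,V}.
Split {A,D,I,J,S,W,X} by δ(·,0) → {A,I,W,X} and {D,J,S}.
Split {A,I,W,X} by δ(·,1) → {A,I,X} and {W}.
The partition is now stable with 6 blocks: {F,T} | {A,I,X} | {K} | {U,V} | {D,J,S} | {W}.
T and V end up in different blocks, so they are distinguishable. For instance, the string '00' is accepted from only V.

Yes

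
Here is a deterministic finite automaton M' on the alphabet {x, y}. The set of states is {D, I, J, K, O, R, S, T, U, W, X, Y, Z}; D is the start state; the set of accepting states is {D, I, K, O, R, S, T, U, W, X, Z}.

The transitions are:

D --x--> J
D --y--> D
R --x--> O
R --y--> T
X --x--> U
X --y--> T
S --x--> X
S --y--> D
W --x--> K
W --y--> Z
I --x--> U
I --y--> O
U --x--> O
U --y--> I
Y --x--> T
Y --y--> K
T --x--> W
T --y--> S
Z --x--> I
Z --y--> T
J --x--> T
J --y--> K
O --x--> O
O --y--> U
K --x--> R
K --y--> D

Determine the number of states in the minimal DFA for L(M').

First remove the unreachable states {Y}; 12 states remain.
Initial partition by acceptance: {D,I,K,O,R,S,T,U,W,X,Z} | {J}.
Split {D,I,K,O,R,S,T,U,W,X,Z} by δ(·,x) → {I,K,O,R,S,T,U,W,X,Z} and {D}.
On input y, block {I,K,O,R,S,T,U,W,X,Z} splits into {I,O,R,T,U,W,X,Z} and {K,S}.
Refine {I,O,R,T,U,W,X,Z} on symbol x: members go to different blocks, giving {I,O,R,T,U,X,Z} and {W}.
Split {I,O,R,T,U,X,Z} by δ(·,x) → {I,O,R,U,X,Z} and {T}.
Split {I,O,R,U,X,Z} by δ(·,y) → {I,O,U} and {R,X,Z}.
No further refinement is possible. Final partition (7 blocks): {I,O,U} | {J} | {D} | {K,S} | {W} | {T} | {R,X,Z}.

7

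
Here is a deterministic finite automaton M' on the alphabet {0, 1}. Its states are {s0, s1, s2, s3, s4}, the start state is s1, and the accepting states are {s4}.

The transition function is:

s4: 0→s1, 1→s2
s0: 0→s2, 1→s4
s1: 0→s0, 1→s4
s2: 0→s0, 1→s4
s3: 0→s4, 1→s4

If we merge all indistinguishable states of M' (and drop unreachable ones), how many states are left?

Reachable states from the start: {s0,s1,s2,s4}. Unreachable: {s3} — drop them.
Initial partition by acceptance: {s4} | {s0,s1,s2}.
Stable partition: {s4} | {s0,s1,s2} — 2 equivalence classes.

2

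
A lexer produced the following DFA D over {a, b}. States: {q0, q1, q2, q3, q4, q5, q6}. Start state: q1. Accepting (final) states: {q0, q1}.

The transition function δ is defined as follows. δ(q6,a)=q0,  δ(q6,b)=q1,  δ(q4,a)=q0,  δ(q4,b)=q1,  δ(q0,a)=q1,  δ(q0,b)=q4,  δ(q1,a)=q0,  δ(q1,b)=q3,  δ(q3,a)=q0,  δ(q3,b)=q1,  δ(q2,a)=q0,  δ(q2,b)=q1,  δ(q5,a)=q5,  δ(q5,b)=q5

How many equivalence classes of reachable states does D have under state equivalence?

First remove the unreachable states {q2,q5,q6}; 4 states remain.
P0 = {q0,q1} | {q3,q4}.
Stable partition: {q0,q1} | {q3,q4} — 2 equivalence classes.

2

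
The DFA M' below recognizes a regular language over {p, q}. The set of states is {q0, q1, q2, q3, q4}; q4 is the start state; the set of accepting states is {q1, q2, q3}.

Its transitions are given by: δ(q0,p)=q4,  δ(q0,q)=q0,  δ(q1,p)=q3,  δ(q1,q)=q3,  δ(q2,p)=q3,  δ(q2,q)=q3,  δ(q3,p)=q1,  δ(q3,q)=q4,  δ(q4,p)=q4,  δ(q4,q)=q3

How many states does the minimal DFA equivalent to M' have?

3

First remove the unreachable states {q0,q2}; 3 states remain.
P0 = {q1,q3} | {q4}.
Refine {q1,q3} on symbol q: members go to different blocks, giving {q1} and {q3}.
The partition is now stable with 3 blocks: {q1} | {q4} | {q3}.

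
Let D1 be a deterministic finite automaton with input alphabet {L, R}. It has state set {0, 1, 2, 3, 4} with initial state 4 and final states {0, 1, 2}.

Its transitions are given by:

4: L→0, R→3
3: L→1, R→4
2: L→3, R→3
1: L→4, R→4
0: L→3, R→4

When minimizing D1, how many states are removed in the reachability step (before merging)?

Starting at 4 and following transitions, the reachable set is {0, 1, 3, 4}. That leaves 2 unreachable — 1 in total.

1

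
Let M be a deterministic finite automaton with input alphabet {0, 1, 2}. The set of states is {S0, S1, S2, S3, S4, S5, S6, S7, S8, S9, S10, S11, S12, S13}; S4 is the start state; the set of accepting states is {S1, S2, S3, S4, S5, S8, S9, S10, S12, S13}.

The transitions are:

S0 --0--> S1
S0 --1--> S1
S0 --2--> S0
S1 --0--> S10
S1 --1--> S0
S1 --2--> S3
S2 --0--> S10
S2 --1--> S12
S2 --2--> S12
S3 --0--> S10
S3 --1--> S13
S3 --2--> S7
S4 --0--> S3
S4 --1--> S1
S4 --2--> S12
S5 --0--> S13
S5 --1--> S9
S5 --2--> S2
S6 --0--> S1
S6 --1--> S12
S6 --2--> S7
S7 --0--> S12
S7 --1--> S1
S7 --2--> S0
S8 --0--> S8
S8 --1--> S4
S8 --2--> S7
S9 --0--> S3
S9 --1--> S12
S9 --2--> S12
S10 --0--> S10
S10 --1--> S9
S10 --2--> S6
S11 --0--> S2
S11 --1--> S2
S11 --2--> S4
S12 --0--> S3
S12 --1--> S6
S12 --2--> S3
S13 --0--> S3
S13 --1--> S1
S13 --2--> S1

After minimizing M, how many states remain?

First remove the unreachable states {S2,S5,S8,S11}; 10 states remain.
Start with accepting vs non-accepting: {S1,S3,S4,S9,S10,S12,S13} | {S0,S6,S7}.
Refine {S1,S3,S4,S9,S10,S12,S13} on symbol 1: members go to different blocks, giving {S3,S4,S9,S10,S13} and {S1,S12}.
Refine {S3,S4,S9,S10,S13} on symbol 1: members go to different blocks, giving {S4,S9,S13} and {S3,S10}.
No further refinement is possible. Final partition (4 blocks): {S4,S9,S13} | {S0,S6,S7} | {S1,S12} | {S3,S10}.

4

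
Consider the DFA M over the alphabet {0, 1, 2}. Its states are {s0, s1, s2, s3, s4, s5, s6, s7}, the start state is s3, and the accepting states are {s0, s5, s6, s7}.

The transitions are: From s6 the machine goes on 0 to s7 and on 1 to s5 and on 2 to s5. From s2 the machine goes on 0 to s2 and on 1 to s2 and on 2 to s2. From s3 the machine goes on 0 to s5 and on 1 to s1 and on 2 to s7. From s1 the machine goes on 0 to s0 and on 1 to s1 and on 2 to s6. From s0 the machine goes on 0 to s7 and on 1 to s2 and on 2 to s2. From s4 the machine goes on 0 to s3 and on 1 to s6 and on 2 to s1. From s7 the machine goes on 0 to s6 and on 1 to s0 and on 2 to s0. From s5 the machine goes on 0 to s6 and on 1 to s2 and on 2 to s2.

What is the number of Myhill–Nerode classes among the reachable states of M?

4

Reachable states from the start: {s0,s1,s2,s3,s5,s6,s7}. Unreachable: {s4} — drop them.
P0 = {s0,s5,s6,s7} | {s1,s2,s3}.
Refine {s0,s5,s6,s7} on symbol 1: members go to different blocks, giving {s0,s5} and {s6,s7}.
On input 0, block {s1,s2,s3} splits into {s1,s3} and {s2}.
The partition is now stable with 4 blocks: {s0,s5} | {s1,s3} | {s6,s7} | {s2}.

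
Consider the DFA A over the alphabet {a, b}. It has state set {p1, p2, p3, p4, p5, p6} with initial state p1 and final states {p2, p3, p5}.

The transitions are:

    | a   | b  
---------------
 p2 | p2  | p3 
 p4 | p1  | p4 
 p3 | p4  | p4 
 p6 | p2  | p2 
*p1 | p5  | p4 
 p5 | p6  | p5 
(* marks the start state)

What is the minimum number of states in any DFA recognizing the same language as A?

6

All states are reachable from the start state.
P0 = {p2,p3,p5} | {p1,p4,p6}.
Split {p2,p3,p5} by δ(·,a) → {p3,p5} and {p2}.
Split {p3,p5} by δ(·,b) → {p3} and {p5}.
Refine {p1,p4,p6} on symbol a: members go to different blocks, giving {p1} and {p4} and {p6}.
The partition is now stable with 6 blocks: {p3} | {p1} | {p2} | {p5} | {p4} | {p6}.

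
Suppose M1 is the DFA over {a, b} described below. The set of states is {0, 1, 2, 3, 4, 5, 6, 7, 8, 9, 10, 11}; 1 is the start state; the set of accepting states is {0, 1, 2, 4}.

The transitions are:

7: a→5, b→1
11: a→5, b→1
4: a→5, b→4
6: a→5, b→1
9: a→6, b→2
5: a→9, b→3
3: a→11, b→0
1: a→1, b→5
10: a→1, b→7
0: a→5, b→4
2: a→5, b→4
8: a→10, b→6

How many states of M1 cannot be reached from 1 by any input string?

BFS from 1 reaches {0, 1, 2, 3, 4, 5, 6, 9, 11}; the 3 state(s) 7, 8, 10 are never visited.

3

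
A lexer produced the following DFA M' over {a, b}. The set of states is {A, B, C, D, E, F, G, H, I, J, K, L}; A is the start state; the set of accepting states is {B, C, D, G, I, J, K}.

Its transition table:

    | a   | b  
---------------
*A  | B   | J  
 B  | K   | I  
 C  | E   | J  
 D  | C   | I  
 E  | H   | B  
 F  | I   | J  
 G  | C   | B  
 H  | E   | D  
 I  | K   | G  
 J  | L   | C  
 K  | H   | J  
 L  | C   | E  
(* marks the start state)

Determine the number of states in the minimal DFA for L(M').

States {F} cannot be reached from the start state, so discard them.
Initial partition by acceptance: {B,C,D,G,I,J,K} | {A,E,H,L}.
Refine {B,C,D,G,I,J,K} on symbol a: members go to different blocks, giving {B,D,G,I} and {C,J,K}.
Split {A,E,H,L} by δ(·,a) → {E,H} and {A} and {L}.
Refine {C,J,K} on symbol a: members go to different blocks, giving {C,K} and {J}.
Stable partition: {B,D,G,I} | {E,H} | {C,K} | {A} | {L} | {J} — 6 equivalence classes.

6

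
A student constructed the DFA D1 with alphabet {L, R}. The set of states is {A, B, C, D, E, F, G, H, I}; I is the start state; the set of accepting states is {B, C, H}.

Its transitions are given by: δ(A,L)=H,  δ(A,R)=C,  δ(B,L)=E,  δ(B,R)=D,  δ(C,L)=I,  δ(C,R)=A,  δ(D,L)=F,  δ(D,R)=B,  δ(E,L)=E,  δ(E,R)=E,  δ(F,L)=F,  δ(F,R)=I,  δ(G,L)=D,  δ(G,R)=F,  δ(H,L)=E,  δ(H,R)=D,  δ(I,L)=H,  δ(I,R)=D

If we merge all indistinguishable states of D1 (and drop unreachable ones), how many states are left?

5

Reachable states from the start: {B,D,E,F,H,I}. Unreachable: {A,C,G} — drop them.
Initial partition by acceptance: {B,H} | {D,E,F,I}.
Refine {D,E,F,I} on symbol L: members go to different blocks, giving {D,E,F} and {I}.
On input R, block {D,E,F} splits into {D} and {E} and {F}.
The partition is now stable with 5 blocks: {B,H} | {D} | {I} | {E} | {F}.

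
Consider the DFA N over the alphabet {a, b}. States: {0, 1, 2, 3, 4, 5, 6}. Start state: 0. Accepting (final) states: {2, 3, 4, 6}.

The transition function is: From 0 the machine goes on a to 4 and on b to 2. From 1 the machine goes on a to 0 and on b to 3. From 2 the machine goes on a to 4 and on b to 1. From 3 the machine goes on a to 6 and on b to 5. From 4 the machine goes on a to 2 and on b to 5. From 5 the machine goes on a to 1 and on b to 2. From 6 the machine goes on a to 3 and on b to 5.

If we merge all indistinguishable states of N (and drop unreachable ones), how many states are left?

6

Start with accepting vs non-accepting: {2,3,4,6} | {0,1,5}.
Split {0,1,5} by δ(·,a) → {1,5} and {0}.
Split {1,5} by δ(·,a) → {1} and {5}.
Split {2,3,4,6} by δ(·,b) → {3,4,6} and {2}.
Split {3,4,6} by δ(·,a) → {3,6} and {4}.
The partition is now stable with 6 blocks: {3,6} | {1} | {0} | {5} | {2} | {4}.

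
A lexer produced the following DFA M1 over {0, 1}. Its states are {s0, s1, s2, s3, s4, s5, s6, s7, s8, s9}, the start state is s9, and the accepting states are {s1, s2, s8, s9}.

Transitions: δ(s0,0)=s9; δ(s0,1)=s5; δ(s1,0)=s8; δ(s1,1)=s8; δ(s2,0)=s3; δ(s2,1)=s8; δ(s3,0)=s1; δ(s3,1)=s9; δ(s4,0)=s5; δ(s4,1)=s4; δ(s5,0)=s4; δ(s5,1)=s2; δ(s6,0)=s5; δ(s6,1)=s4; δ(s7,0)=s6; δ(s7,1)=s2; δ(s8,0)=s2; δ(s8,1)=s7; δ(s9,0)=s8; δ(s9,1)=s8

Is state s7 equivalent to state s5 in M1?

Yes

Reachable states from the start: {s1,s2,s3,s4,s5,s6,s7,s8,s9}. Unreachable: {s0} — drop them.
Start with accepting vs non-accepting: {s1,s2,s8,s9} | {s3,s4,s5,s6,s7}.
On input 0, block {s1,s2,s8,s9} splits into {s1,s8,s9} and {s2}.
On input 0, block {s1,s8,s9} splits into {s1,s9} and {s8}.
Split {s3,s4,s5,s6,s7} by δ(·,0) → {s4,s5,s6,s7} and {s3}.
On input 1, block {s4,s5,s6,s7} splits into {s4,s6} and {s5,s7}.
Stable partition: {s1,s9} | {s4,s6} | {s2} | {s8} | {s3} | {s5,s7} — 6 equivalence classes.
s7 and s5 lie in the same block of the stable partition, so they are equivalent — no string distinguishes them.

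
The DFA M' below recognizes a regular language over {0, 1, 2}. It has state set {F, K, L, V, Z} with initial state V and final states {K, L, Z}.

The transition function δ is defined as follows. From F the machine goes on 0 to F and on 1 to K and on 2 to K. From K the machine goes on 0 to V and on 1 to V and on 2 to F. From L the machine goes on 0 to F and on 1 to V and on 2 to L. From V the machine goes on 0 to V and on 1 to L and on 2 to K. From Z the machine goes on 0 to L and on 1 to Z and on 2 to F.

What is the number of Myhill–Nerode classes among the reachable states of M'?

First remove the unreachable states {Z}; 4 states remain.
Start with accepting vs non-accepting: {K,L} | {F,V}.
Refine {K,L} on symbol 2: members go to different blocks, giving {L} and {K}.
On input 1, block {F,V} splits into {V} and {F}.
No further refinement is possible. Final partition (4 blocks): {L} | {V} | {K} | {F}.

4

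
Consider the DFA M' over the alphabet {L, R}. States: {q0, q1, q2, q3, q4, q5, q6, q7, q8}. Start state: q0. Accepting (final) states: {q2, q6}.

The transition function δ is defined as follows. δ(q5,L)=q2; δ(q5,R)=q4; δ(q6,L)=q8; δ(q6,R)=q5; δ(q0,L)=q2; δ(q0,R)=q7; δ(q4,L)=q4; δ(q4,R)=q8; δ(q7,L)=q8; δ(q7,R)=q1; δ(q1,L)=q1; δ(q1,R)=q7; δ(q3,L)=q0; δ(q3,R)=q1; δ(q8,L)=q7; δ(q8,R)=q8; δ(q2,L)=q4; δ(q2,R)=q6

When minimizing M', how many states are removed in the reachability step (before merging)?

Starting at q0 and following transitions, the reachable set is {q0, q1, q2, q4, q5, q6, q7, q8}. That leaves q3 unreachable — 1 in total.

1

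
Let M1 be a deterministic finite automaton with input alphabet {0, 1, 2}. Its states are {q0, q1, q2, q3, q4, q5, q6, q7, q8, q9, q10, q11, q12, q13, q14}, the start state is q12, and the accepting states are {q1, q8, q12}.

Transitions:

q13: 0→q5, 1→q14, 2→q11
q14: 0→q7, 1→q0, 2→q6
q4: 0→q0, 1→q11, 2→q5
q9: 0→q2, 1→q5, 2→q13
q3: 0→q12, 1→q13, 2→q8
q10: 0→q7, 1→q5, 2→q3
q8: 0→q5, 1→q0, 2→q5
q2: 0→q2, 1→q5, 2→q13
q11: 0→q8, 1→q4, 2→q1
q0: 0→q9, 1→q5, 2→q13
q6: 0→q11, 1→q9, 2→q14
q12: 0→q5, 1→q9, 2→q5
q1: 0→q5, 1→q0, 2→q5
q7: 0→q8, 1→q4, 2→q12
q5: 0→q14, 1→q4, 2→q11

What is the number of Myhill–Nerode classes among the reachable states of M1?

First remove the unreachable states {q3,q10}; 13 states remain.
Start with accepting vs non-accepting: {q1,q8,q12} | {q0,q2,q4,q5,q6,q7,q9,q11,q13,q14}.
On input 0, block {q0,q2,q4,q5,q6,q7,q9,q11,q13,q14} splits into {q0,q2,q4,q5,q6,q9,q13,q14} and {q7,q11}.
Split {q0,q2,q4,q5,q6,q9,q13,q14} by δ(·,0) → {q0,q2,q4,q5,q9,q13} and {q6,q14}.
On input 0, block {q0,q2,q4,q5,q9,q13} splits into {q0,q2,q4,q9,q13} and {q5}.
Split {q0,q2,q4,q9,q13} by δ(·,0) → {q0,q2,q4,q9} and {q13}.
Split {q0,q2,q4,q9} by δ(·,1) → {q0,q2,q9} and {q4}.
Stable partition: {q1,q8,q12} | {q0,q2,q9} | {q7,q11} | {q6,q14} | {q5} | {q13} | {q4} — 7 equivalence classes.

7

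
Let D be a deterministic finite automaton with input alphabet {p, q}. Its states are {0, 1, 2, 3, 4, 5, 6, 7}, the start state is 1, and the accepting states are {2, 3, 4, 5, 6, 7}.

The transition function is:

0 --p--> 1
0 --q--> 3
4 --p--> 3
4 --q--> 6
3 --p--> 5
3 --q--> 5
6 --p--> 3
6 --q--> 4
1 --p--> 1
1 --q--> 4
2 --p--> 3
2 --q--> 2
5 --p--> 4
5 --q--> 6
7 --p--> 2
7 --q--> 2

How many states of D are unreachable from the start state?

BFS from 1 reaches {1, 3, 4, 5, 6}; the 3 state(s) 0, 2, 7 are never visited.

3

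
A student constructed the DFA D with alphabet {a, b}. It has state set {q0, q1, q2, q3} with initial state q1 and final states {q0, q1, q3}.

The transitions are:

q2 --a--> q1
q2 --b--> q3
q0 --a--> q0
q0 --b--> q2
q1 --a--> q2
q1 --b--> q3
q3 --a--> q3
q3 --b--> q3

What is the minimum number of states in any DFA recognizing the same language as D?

Reachable states from the start: {q1,q2,q3}. Unreachable: {q0} — drop them.
P0 = {q1,q3} | {q2}.
Split {q1,q3} by δ(·,a) → {q1} and {q3}.
The partition is now stable with 3 blocks: {q1} | {q2} | {q3}.

3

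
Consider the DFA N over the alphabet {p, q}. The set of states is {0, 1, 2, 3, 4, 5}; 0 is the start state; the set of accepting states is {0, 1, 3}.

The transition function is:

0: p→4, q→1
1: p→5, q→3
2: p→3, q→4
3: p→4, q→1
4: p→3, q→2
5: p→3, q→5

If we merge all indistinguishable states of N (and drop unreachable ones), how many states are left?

2

Start with accepting vs non-accepting: {0,1,3} | {2,4,5}.
Stable partition: {0,1,3} | {2,4,5} — 2 equivalence classes.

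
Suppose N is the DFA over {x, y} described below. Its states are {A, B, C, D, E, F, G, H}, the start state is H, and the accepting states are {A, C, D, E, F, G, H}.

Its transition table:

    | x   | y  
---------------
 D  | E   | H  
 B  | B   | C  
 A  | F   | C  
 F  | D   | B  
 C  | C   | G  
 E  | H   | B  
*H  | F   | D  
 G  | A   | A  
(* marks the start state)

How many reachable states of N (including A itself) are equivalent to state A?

1

All states are reachable from the start state.
Initial partition by acceptance: {A,C,D,E,F,G,H} | {B}.
Split {A,C,D,E,F,G,H} by δ(·,y) → {A,C,D,G,H} and {E,F}.
Refine {A,C,D,G,H} on symbol x: members go to different blocks, giving {A,D,H} and {C,G}.
On input y, block {A,D,H} splits into {D,H} and {A}.
Split {C,G} by δ(·,x) → {C} and {G}.
No further refinement is possible. Final partition (6 blocks): {D,H} | {B} | {E,F} | {C} | {A} | {G}.
State A belongs to the block {A}, which has 1 states.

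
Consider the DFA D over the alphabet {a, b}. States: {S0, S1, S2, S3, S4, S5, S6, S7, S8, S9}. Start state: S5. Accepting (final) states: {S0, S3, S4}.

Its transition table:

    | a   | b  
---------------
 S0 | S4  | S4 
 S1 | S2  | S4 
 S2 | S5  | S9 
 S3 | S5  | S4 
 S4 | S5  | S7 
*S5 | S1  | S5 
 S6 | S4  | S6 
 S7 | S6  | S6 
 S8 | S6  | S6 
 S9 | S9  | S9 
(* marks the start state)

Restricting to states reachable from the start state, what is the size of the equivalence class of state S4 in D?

1

Reachable states from the start: {S1,S2,S4,S5,S6,S7,S9}. Unreachable: {S0,S3,S8} — drop them.
P0 = {S4} | {S1,S2,S5,S6,S7,S9}.
Split {S1,S2,S5,S6,S7,S9} by δ(·,a) → {S1,S2,S5,S7,S9} and {S6}.
Refine {S1,S2,S5,S7,S9} on symbol a: members go to different blocks, giving {S1,S2,S5,S9} and {S7}.
On input b, block {S1,S2,S5,S9} splits into {S2,S5,S9} and {S1}.
Refine {S2,S5,S9} on symbol a: members go to different blocks, giving {S2,S9} and {S5}.
Refine {S2,S9} on symbol a: members go to different blocks, giving {S2} and {S9}.
The partition is now stable with 7 blocks: {S4} | {S2} | {S6} | {S7} | {S1} | {S5} | {S9}.
The equivalence class containing S4 is {S4}, of size 1.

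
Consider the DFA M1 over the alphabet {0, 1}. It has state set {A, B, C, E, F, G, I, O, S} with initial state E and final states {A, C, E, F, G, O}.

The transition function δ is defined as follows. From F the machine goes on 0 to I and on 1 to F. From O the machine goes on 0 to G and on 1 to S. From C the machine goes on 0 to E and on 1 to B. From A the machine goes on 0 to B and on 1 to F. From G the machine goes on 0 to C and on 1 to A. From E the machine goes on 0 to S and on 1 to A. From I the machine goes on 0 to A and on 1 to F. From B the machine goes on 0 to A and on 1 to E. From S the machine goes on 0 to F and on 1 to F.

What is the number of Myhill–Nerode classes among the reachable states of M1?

2

First remove the unreachable states {C,G,O}; 6 states remain.
Initial partition by acceptance: {A,E,F} | {B,I,S}.
No further refinement is possible. Final partition (2 blocks): {A,E,F} | {B,I,S}.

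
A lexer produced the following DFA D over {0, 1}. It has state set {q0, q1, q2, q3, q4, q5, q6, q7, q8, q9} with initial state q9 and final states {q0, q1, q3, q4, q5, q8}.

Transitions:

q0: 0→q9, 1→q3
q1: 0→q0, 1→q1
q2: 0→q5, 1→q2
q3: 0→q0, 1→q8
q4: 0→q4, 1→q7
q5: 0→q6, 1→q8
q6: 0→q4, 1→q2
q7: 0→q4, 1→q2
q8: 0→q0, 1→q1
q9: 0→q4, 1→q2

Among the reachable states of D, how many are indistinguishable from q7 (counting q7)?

3

Initial partition by acceptance: {q0,q1,q3,q4,q5,q8} | {q2,q6,q7,q9}.
Refine {q0,q1,q3,q4,q5,q8} on symbol 0: members go to different blocks, giving {q1,q3,q4,q8} and {q0,q5}.
Refine {q1,q3,q4,q8} on symbol 0: members go to different blocks, giving {q1,q3,q8} and {q4}.
On input 0, block {q2,q6,q7,q9} splits into {q6,q7,q9} and {q2}.
The partition is now stable with 5 blocks: {q1,q3,q8} | {q6,q7,q9} | {q0,q5} | {q4} | {q2}.
State q7 belongs to the block {q6,q7,q9}, which has 3 states.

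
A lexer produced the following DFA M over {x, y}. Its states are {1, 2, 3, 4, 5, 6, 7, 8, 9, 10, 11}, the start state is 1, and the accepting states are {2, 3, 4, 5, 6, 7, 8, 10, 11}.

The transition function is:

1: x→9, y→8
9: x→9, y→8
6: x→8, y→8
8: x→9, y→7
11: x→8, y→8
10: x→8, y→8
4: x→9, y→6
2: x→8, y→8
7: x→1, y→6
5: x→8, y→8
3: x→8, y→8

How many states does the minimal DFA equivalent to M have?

4

First remove the unreachable states {2,3,4,5,10,11}; 5 states remain.
P0 = {6,7,8} | {1,9}.
Refine {6,7,8} on symbol x: members go to different blocks, giving {7,8} and {6}.
Refine {7,8} on symbol y: members go to different blocks, giving {7} and {8}.
Stable partition: {7} | {1,9} | {6} | {8} — 4 equivalence classes.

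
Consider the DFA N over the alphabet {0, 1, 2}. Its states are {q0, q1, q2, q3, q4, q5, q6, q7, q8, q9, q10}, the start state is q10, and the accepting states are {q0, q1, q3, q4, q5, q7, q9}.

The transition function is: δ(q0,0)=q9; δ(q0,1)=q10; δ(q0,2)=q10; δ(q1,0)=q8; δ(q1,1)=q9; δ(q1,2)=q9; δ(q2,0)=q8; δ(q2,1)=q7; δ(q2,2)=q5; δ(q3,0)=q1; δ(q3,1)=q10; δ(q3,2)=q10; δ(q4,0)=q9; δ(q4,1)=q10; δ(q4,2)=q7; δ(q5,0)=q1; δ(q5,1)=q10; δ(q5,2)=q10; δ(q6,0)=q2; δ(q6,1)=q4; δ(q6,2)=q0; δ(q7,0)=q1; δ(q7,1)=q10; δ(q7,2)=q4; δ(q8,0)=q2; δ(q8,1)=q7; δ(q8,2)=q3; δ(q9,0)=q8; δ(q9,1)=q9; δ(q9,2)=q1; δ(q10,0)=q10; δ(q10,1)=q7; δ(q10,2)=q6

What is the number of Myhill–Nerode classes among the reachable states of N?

5

Initial partition by acceptance: {q0,q1,q3,q4,q5,q7,q9} | {q2,q6,q8,q10}.
On input 0, block {q0,q1,q3,q4,q5,q7,q9} splits into {q0,q3,q4,q5,q7} and {q1,q9}.
On input 2, block {q0,q3,q4,q5,q7} splits into {q0,q3,q5} and {q4,q7}.
Refine {q2,q6,q8,q10} on symbol 2: members go to different blocks, giving {q2,q6,q8} and {q10}.
The partition is now stable with 5 blocks: {q0,q3,q5} | {q2,q6,q8} | {q1,q9} | {q4,q7} | {q10}.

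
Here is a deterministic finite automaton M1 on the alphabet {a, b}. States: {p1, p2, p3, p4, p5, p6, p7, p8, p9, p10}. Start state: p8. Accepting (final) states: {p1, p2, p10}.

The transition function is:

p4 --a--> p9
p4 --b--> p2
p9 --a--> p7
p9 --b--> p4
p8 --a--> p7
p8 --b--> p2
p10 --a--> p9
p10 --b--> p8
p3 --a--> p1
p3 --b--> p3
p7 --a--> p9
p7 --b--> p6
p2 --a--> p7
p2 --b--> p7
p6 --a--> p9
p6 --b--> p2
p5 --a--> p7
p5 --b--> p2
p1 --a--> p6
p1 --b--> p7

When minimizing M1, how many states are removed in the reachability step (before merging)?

4

BFS from p8 reaches {p2, p4, p6, p7, p8, p9}; the 4 state(s) p1, p3, p5, p10 are never visited.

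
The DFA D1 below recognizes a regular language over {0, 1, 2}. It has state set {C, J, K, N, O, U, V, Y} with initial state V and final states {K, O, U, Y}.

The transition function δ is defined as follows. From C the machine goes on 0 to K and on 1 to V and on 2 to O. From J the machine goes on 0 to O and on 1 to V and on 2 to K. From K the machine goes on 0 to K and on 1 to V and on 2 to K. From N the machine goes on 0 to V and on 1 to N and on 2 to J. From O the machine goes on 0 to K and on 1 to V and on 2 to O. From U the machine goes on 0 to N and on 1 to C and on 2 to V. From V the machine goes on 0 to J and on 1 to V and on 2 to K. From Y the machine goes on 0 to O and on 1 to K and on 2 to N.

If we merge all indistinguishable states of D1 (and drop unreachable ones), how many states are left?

3

Reachable states from the start: {J,K,O,V}. Unreachable: {C,N,U,Y} — drop them.
Initial partition by acceptance: {K,O} | {J,V}.
On input 0, block {J,V} splits into {J} and {V}.
No further refinement is possible. Final partition (3 blocks): {K,O} | {J} | {V}.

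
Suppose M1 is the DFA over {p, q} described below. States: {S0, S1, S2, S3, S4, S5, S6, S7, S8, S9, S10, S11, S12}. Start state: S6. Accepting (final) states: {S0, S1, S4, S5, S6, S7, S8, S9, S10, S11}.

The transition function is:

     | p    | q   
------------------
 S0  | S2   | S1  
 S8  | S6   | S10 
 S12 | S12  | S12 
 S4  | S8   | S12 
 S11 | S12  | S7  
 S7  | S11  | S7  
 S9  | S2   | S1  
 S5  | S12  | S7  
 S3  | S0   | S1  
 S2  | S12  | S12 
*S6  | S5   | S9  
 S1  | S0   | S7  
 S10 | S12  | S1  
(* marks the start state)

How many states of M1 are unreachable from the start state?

Starting at S6 and following transitions, the reachable set is {S0, S1, S2, S5, S6, S7, S9, S11, S12}. That leaves S3, S4, S8, S10 unreachable — 4 in total.

4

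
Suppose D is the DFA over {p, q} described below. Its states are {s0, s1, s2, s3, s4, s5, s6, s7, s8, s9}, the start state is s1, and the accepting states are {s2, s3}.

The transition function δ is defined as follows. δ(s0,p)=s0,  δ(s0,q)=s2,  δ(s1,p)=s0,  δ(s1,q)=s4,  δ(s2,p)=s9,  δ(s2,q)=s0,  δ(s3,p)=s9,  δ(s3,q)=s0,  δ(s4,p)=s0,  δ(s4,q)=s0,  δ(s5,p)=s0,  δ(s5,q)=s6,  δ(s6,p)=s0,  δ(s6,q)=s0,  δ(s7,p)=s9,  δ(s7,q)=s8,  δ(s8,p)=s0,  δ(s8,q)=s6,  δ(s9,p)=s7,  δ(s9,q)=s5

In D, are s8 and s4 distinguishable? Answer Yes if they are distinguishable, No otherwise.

Yes

First remove the unreachable states {s3}; 9 states remain.
Initial partition by acceptance: {s2} | {s0,s1,s4,s5,s6,s7,s8,s9}.
Refine {s0,s1,s4,s5,s6,s7,s8,s9} on symbol q: members go to different blocks, giving {s1,s4,s5,s6,s7,s8,s9} and {s0}.
Split {s1,s4,s5,s6,s7,s8,s9} by δ(·,p) → {s1,s4,s5,s6,s8} and {s7,s9}.
On input q, block {s1,s4,s5,s6,s8} splits into {s1,s5,s8} and {s4,s6}.
Stable partition: {s2} | {s1,s5,s8} | {s0} | {s7,s9} | {s4,s6} — 5 equivalence classes.
s8 and s4 end up in different blocks, so they are distinguishable. For instance, the string 'qq' is accepted from only s4.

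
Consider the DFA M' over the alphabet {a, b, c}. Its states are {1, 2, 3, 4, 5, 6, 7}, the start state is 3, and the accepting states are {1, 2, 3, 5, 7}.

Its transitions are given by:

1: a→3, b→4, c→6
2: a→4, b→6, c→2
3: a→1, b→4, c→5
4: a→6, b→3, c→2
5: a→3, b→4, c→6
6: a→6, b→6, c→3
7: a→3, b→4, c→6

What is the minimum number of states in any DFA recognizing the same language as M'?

5

First remove the unreachable states {7}; 6 states remain.
P0 = {1,2,3,5} | {4,6}.
Refine {1,2,3,5} on symbol a: members go to different blocks, giving {1,3,5} and {2}.
Split {1,3,5} by δ(·,c) → {1,5} and {3}.
Split {4,6} by δ(·,b) → {4} and {6}.
The partition is now stable with 5 blocks: {1,5} | {4} | {2} | {3} | {6}.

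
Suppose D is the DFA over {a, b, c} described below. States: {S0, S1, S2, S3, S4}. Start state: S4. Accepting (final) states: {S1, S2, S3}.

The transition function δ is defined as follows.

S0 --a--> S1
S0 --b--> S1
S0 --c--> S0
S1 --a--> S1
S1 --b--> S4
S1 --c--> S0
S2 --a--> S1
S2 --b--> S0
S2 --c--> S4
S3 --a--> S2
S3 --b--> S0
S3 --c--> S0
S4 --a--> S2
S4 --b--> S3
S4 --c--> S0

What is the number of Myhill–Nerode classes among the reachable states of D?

2

Every state is reachable, so we keep all 5.
Start with accepting vs non-accepting: {S1,S2,S3} | {S0,S4}.
Stable partition: {S1,S2,S3} | {S0,S4} — 2 equivalence classes.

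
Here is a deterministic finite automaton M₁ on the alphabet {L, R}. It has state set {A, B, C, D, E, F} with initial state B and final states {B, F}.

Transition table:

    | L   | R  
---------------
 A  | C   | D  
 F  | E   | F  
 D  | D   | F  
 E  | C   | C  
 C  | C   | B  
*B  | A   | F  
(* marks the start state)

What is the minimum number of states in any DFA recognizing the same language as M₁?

3

All states are reachable from the start state.
Start with accepting vs non-accepting: {B,F} | {A,C,D,E}.
On input R, block {A,C,D,E} splits into {A,E} and {C,D}.
No further refinement is possible. Final partition (3 blocks): {B,F} | {A,E} | {C,D}.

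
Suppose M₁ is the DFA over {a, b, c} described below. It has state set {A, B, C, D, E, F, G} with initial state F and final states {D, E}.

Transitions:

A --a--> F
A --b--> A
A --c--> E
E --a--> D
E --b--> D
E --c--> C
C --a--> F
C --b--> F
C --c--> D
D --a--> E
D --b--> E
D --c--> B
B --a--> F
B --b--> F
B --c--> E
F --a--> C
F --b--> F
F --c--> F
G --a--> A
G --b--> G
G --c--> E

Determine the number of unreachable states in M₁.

2

BFS from F reaches {B, C, D, E, F}; the 2 state(s) A, G are never visited.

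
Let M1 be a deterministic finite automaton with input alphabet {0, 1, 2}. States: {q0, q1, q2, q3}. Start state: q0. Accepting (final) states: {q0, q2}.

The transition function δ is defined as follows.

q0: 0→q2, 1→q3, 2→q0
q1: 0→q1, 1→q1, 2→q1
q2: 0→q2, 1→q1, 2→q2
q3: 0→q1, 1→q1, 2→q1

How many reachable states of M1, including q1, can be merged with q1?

2

All states are reachable from the start state.
Initial partition by acceptance: {q0,q2} | {q1,q3}.
The partition is now stable with 2 blocks: {q0,q2} | {q1,q3}.
The equivalence class containing q1 is {q1,q3}, of size 2.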